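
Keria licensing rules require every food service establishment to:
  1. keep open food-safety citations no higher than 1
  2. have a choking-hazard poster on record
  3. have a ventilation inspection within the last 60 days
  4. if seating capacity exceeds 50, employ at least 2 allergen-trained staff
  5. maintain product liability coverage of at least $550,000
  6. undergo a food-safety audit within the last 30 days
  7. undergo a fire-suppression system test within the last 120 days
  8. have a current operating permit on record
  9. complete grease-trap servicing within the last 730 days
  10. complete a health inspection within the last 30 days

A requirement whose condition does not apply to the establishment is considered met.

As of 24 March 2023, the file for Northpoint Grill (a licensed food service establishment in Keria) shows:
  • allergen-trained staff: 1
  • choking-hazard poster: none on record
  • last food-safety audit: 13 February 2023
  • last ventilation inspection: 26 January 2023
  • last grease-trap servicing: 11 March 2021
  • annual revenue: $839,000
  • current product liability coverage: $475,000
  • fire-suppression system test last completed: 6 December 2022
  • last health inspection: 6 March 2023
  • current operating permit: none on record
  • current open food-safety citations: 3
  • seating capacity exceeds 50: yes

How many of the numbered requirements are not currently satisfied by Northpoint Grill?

7

1. open food-safety citations 3 > 1 → not met
2. choking-hazard poster absent → not met
3. ventilation inspection 57 days ago vs limit 60 → met
4. condition 'seating capacity exceeds 50' holds; allergen-trained staff 1 < 2 → not met
5. product liability coverage $475,000 < $550,000 → not met
6. food-safety audit 39 days ago vs limit 30 → not met
7. fire-suppression system test 108 days ago vs limit 120 → met
8. current operating permit absent → not met
9. grease-trap servicing 743 days ago vs limit 730 → not met
10. health inspection 18 days ago vs limit 30 → met
Not met: 7 of 10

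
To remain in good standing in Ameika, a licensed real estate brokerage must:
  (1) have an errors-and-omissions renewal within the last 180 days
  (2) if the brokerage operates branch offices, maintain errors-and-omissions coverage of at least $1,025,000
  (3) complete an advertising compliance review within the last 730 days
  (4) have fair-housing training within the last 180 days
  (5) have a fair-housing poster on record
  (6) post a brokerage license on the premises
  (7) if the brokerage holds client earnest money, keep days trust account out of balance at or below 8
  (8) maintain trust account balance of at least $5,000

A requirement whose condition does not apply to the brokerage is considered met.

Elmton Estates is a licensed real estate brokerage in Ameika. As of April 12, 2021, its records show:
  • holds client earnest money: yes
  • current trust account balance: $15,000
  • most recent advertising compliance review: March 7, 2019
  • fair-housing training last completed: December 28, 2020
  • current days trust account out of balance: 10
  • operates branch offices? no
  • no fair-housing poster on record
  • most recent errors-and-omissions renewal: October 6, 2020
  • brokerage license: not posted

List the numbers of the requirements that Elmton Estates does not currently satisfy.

1, 3, 5, 6, 7

1. errors-and-omissions renewal 188 days ago vs limit 180 → not met
2. condition 'operates branch offices' does not hold → requirement n/a → met
3. advertising compliance review 767 days ago vs limit 730 → not met
4. fair-housing training 105 days ago vs limit 180 → met
5. fair-housing poster absent → not met
6. brokerage license absent → not met
7. condition 'holds client earnest money' holds; days trust account out of balance 10 > 8 → not met
8. trust account balance $15,000 ≥ $5,000 → met
Not met: 1, 3, 5, 6, 7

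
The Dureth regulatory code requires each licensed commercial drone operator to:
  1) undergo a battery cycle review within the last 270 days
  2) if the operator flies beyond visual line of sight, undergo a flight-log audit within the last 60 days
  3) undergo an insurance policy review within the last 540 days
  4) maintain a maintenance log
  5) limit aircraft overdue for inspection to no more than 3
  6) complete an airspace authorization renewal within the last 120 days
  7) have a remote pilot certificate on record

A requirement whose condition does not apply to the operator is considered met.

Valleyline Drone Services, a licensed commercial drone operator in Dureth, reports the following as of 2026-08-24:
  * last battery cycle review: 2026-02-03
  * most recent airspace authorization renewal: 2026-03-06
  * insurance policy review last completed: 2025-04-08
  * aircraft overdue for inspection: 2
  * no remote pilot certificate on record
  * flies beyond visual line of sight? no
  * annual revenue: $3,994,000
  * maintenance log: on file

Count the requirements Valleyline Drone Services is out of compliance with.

2

1. battery cycle review 202 days ago vs limit 270 → met
2. condition 'flies beyond visual line of sight' does not hold → requirement n/a → met
3. insurance policy review 503 days ago vs limit 540 → met
4. maintenance log present → met
5. aircraft overdue for inspection 2 ≤ 3 → met
6. airspace authorization renewal 171 days ago vs limit 120 → not met
7. remote pilot certificate absent → not met
Not met: 2 of 7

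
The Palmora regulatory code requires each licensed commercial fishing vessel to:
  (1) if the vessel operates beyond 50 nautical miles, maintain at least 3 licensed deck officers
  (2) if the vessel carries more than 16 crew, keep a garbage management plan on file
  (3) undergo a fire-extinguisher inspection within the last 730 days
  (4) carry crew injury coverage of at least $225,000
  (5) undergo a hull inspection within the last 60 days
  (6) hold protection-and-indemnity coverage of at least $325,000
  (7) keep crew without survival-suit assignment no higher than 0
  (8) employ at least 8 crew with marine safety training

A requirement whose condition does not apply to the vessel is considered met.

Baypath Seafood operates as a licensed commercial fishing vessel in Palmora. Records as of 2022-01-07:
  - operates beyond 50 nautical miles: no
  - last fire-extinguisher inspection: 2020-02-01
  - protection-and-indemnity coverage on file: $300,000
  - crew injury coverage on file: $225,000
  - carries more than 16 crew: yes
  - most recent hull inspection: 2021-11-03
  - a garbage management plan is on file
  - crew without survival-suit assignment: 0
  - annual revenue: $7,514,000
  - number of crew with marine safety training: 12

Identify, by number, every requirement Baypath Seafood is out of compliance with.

5, 6

1. condition 'operates beyond 50 nautical miles' does not hold → requirement n/a → met
2. condition 'carries more than 16 crew' holds; garbage management plan present → met
3. fire-extinguisher inspection 706 days ago vs limit 730 → met
4. crew injury coverage $225,000 ≥ $225,000 → met
5. hull inspection 65 days ago vs limit 60 → not met
6. protection-and-indemnity coverage $300,000 < $325,000 → not met
7. crew without survival-suit assignment 0 ≤ 0 → met
8. crew with marine safety training 12 ≥ 8 → met
Not met: 5, 6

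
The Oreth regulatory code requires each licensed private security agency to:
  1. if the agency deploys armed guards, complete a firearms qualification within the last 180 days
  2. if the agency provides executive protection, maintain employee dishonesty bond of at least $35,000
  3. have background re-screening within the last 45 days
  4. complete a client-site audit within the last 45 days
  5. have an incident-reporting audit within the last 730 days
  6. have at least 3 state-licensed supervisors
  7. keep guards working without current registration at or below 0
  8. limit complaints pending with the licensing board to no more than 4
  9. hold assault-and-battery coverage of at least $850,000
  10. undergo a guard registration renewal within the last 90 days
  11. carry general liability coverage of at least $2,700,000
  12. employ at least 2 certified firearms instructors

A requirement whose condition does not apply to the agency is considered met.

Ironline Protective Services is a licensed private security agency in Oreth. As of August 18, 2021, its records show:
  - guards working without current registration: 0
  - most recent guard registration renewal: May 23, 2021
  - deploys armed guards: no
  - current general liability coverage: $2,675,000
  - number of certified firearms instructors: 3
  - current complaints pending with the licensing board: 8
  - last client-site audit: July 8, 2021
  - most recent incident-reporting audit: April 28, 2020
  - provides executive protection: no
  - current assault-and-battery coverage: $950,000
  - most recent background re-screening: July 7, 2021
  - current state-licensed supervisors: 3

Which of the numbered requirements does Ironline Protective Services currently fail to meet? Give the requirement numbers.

1. condition 'deploys armed guards' does not hold → requirement n/a → met
2. condition 'provides executive protection' does not hold → requirement n/a → met
3. background re-screening 42 days ago vs limit 45 → met
4. client-site audit 41 days ago vs limit 45 → met
5. incident-reporting audit 477 days ago vs limit 730 → met
6. state-licensed supervisors 3 ≥ 3 → met
7. guards working without current registration 0 ≤ 0 → met
8. complaints pending with the licensing board 8 > 4 → not met
9. assault-and-battery coverage $950,000 ≥ $850,000 → met
10. guard registration renewal 87 days ago vs limit 90 → met
11. general liability coverage $2,675,000 < $2,700,000 → not met
12. certified firearms instructors 3 ≥ 2 → met
Not met: 8, 11

8, 11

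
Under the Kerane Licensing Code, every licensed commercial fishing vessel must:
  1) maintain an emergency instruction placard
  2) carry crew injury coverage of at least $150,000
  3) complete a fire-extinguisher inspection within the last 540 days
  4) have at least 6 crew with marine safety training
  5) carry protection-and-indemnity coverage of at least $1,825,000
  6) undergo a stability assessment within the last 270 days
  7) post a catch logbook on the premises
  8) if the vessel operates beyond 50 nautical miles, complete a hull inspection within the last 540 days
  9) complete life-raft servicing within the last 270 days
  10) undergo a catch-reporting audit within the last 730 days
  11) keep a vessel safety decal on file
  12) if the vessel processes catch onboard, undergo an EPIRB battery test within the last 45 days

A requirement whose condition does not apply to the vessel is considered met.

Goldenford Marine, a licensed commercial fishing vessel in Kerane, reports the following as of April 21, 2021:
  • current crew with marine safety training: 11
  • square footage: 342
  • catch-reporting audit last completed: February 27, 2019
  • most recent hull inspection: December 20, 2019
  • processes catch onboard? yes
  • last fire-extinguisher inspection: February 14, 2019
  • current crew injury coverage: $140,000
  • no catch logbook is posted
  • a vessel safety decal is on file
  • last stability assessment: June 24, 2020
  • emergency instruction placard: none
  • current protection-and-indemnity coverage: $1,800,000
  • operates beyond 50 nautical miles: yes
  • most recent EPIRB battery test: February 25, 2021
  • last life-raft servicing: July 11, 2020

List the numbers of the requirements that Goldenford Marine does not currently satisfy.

1, 2, 3, 5, 6, 7, 9, 10, 12

1. emergency instruction placard absent → not met
2. crew injury coverage $140,000 < $150,000 → not met
3. fire-extinguisher inspection 797 days ago vs limit 540 → not met
4. crew with marine safety training 11 ≥ 6 → met
5. protection-and-indemnity coverage $1,800,000 < $1,825,000 → not met
6. stability assessment 301 days ago vs limit 270 → not met
7. catch logbook absent → not met
8. condition 'operates beyond 50 nautical miles' holds; hull inspection 488 days ago vs limit 540 → met
9. life-raft servicing 284 days ago vs limit 270 → not met
10. catch-reporting audit 784 days ago vs limit 730 → not met
11. vessel safety decal present → met
12. condition 'processes catch onboard' holds; EPIRB battery test 55 days ago vs limit 45 → not met
Not met: 1, 2, 3, 5, 6, 7, 9, 10, 12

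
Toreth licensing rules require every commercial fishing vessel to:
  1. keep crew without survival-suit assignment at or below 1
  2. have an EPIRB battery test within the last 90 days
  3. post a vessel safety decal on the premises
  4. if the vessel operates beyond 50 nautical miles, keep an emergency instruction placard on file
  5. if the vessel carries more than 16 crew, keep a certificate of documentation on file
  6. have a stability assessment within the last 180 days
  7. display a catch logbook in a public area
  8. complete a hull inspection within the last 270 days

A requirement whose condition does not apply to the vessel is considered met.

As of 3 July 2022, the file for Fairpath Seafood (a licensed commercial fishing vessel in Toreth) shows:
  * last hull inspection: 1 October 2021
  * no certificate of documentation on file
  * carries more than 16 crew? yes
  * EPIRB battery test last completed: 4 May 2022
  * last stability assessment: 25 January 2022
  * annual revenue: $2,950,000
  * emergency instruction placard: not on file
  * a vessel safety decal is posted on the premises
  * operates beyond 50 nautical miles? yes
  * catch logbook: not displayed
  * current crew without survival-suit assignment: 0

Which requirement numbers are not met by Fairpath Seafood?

1. crew without survival-suit assignment 0 ≤ 1 → met
2. EPIRB battery test 60 days ago vs limit 90 → met
3. vessel safety decal present → met
4. condition 'operates beyond 50 nautical miles' holds; emergency instruction placard absent → not met
5. condition 'carries more than 16 crew' holds; certificate of documentation absent → not met
6. stability assessment 159 days ago vs limit 180 → met
7. catch logbook absent → not met
8. hull inspection 275 days ago vs limit 270 → not met
Not met: 4, 5, 7, 8

4, 5, 7, 8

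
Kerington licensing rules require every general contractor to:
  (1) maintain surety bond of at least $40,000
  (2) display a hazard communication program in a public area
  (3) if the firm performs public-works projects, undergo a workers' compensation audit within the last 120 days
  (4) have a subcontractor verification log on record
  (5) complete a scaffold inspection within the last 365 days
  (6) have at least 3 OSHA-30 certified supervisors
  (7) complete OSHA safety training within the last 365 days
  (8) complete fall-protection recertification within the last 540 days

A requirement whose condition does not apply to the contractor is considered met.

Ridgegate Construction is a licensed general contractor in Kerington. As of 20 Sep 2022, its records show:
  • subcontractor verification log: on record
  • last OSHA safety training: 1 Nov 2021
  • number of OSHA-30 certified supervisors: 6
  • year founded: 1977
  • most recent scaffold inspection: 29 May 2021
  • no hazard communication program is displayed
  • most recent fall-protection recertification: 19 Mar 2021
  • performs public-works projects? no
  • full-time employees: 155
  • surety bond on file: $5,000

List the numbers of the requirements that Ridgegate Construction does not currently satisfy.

1, 2, 5, 8

1. surety bond $5,000 < $40,000 → not met
2. hazard communication program absent → not met
3. condition 'performs public-works projects' does not hold → requirement n/a → met
4. subcontractor verification log present → met
5. scaffold inspection 479 days ago vs limit 365 → not met
6. OSHA-30 certified supervisors 6 ≥ 3 → met
7. OSHA safety training 323 days ago vs limit 365 → met
8. fall-protection recertification 550 days ago vs limit 540 → not met
Not met: 1, 2, 5, 8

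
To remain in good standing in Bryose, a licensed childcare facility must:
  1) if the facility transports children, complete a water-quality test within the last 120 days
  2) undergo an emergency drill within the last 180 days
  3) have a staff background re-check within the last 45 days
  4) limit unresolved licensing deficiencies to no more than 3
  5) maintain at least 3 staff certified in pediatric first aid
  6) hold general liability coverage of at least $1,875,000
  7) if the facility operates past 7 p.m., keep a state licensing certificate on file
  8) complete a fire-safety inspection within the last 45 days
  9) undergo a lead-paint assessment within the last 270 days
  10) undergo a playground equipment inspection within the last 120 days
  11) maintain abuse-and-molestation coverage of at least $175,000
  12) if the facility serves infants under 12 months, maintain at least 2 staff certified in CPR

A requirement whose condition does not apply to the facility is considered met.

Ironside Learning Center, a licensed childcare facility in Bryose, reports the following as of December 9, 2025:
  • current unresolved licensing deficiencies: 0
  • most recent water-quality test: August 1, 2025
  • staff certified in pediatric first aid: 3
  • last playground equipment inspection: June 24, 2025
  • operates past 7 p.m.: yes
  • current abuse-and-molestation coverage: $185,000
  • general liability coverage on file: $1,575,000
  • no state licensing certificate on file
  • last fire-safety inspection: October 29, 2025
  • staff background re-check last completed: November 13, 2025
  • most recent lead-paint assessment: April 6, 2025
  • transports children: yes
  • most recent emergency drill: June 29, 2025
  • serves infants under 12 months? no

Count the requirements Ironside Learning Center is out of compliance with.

4

1. condition 'transports children' holds; water-quality test 130 days ago vs limit 120 → not met
2. emergency drill 163 days ago vs limit 180 → met
3. staff background re-check 26 days ago vs limit 45 → met
4. unresolved licensing deficiencies 0 ≤ 3 → met
5. staff certified in pediatric first aid 3 ≥ 3 → met
6. general liability coverage $1,575,000 < $1,875,000 → not met
7. condition 'operates past 7 p.m.' holds; state licensing certificate absent → not met
8. fire-safety inspection 41 days ago vs limit 45 → met
9. lead-paint assessment 247 days ago vs limit 270 → met
10. playground equipment inspection 168 days ago vs limit 120 → not met
11. abuse-and-molestation coverage $185,000 ≥ $175,000 → met
12. condition 'serves infants under 12 months' does not hold → requirement n/a → met
Not met: 4 of 12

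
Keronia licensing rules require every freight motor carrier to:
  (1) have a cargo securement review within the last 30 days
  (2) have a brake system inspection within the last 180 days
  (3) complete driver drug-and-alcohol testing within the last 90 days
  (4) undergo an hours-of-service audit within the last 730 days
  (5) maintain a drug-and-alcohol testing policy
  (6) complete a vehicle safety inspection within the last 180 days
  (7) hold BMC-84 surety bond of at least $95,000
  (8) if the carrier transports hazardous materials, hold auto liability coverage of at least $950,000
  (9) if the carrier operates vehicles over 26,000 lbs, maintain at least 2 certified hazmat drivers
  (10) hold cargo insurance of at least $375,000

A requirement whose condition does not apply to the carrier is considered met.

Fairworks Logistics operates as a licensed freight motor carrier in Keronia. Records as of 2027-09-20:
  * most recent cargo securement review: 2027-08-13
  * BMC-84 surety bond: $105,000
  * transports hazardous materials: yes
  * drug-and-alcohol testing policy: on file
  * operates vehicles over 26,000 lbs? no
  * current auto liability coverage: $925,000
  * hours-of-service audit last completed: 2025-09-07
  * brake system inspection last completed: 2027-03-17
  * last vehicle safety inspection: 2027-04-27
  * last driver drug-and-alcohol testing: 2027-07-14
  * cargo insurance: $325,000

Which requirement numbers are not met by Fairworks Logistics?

1. cargo securement review 38 days ago vs limit 30 → not met
2. brake system inspection 187 days ago vs limit 180 → not met
3. driver drug-and-alcohol testing 68 days ago vs limit 90 → met
4. hours-of-service audit 743 days ago vs limit 730 → not met
5. drug-and-alcohol testing policy present → met
6. vehicle safety inspection 146 days ago vs limit 180 → met
7. BMC-84 surety bond $105,000 ≥ $95,000 → met
8. condition 'transports hazardous materials' holds; auto liability coverage $925,000 < $950,000 → not met
9. condition 'operates vehicles over 26,000 lbs' does not hold → requirement n/a → met
10. cargo insurance $325,000 < $375,000 → not met
Not met: 1, 2, 4, 8, 10

1, 2, 4, 8, 10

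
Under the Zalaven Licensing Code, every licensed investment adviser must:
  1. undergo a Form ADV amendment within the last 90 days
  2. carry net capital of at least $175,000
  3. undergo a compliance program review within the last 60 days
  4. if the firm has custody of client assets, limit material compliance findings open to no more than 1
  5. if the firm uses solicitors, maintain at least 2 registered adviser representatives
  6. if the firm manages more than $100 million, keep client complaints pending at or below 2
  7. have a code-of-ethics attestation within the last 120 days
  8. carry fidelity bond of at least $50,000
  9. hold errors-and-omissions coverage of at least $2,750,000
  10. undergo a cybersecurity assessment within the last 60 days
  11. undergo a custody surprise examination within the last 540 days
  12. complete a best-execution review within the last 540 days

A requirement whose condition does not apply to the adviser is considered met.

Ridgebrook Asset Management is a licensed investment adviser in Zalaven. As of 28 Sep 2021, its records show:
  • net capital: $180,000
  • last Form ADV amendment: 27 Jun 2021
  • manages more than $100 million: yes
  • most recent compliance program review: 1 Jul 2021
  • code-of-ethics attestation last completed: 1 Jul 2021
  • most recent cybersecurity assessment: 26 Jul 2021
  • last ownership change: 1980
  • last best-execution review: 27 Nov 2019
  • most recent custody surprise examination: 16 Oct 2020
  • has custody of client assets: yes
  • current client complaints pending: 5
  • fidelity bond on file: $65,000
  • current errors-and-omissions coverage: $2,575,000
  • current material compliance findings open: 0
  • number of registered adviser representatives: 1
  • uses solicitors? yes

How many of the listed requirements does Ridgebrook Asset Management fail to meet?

7

1. Form ADV amendment 93 days ago vs limit 90 → not met
2. net capital $180,000 ≥ $175,000 → met
3. compliance program review 89 days ago vs limit 60 → not met
4. condition 'has custody of client assets' holds; material compliance findings open 0 ≤ 1 → met
5. condition 'uses solicitors' holds; registered adviser representatives 1 < 2 → not met
6. condition 'manages more than $100 million' holds; client complaints pending 5 > 2 → not met
7. code-of-ethics attestation 89 days ago vs limit 120 → met
8. fidelity bond $65,000 ≥ $50,000 → met
9. errors-and-omissions coverage $2,575,000 < $2,750,000 → not met
10. cybersecurity assessment 64 days ago vs limit 60 → not met
11. custody surprise examination 347 days ago vs limit 540 → met
12. best-execution review 671 days ago vs limit 540 → not met
Not met: 7 of 12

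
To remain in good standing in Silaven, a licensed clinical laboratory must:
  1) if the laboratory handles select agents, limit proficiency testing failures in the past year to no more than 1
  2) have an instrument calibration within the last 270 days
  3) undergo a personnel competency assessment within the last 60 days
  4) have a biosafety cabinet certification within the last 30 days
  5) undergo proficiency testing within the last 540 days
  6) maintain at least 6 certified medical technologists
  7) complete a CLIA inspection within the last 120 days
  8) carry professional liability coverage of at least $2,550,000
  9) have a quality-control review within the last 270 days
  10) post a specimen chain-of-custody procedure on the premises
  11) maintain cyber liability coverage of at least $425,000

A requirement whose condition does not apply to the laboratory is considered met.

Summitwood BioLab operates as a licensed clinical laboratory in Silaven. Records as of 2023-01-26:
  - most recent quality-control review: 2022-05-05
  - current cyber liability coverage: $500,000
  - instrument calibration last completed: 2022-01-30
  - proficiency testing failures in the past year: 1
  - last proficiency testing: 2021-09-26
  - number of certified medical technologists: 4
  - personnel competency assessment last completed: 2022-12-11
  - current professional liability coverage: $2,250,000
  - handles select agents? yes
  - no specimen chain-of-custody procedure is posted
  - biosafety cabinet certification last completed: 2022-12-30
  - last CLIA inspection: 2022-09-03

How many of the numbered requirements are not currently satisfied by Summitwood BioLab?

5

1. condition 'handles select agents' holds; proficiency testing failures in the past year 1 ≤ 1 → met
2. instrument calibration 361 days ago vs limit 270 → not met
3. personnel competency assessment 46 days ago vs limit 60 → met
4. biosafety cabinet certification 27 days ago vs limit 30 → met
5. proficiency testing 487 days ago vs limit 540 → met
6. certified medical technologists 4 < 6 → not met
7. CLIA inspection 145 days ago vs limit 120 → not met
8. professional liability coverage $2,250,000 < $2,550,000 → not met
9. quality-control review 266 days ago vs limit 270 → met
10. specimen chain-of-custody procedure absent → not met
11. cyber liability coverage $500,000 ≥ $425,000 → met
Not met: 5 of 11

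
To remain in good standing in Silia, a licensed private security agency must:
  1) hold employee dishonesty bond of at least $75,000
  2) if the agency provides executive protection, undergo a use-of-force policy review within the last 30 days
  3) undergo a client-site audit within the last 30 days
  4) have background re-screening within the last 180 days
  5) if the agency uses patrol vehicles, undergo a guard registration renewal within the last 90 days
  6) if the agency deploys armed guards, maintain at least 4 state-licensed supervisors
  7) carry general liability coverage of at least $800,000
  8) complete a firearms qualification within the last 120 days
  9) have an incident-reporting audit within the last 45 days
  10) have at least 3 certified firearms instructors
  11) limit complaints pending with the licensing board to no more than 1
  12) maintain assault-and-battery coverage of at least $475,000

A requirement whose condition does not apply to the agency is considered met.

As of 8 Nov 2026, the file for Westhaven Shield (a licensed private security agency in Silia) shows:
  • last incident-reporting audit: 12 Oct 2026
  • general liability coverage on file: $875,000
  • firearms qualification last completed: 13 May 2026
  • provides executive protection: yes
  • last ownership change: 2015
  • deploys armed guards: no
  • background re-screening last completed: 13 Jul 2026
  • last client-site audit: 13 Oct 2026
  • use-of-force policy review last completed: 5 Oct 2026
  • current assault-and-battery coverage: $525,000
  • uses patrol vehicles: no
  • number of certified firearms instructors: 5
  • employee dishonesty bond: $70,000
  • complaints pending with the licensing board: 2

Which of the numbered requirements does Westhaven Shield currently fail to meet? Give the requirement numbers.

1, 2, 8, 11

1. employee dishonesty bond $70,000 < $75,000 → not met
2. condition 'provides executive protection' holds; use-of-force policy review 34 days ago vs limit 30 → not met
3. client-site audit 26 days ago vs limit 30 → met
4. background re-screening 118 days ago vs limit 180 → met
5. condition 'uses patrol vehicles' does not hold → requirement n/a → met
6. condition 'deploys armed guards' does not hold → requirement n/a → met
7. general liability coverage $875,000 ≥ $800,000 → met
8. firearms qualification 179 days ago vs limit 120 → not met
9. incident-reporting audit 27 days ago vs limit 45 → met
10. certified firearms instructors 5 ≥ 3 → met
11. complaints pending with the licensing board 2 > 1 → not met
12. assault-and-battery coverage $525,000 ≥ $475,000 → met
Not met: 1, 2, 8, 11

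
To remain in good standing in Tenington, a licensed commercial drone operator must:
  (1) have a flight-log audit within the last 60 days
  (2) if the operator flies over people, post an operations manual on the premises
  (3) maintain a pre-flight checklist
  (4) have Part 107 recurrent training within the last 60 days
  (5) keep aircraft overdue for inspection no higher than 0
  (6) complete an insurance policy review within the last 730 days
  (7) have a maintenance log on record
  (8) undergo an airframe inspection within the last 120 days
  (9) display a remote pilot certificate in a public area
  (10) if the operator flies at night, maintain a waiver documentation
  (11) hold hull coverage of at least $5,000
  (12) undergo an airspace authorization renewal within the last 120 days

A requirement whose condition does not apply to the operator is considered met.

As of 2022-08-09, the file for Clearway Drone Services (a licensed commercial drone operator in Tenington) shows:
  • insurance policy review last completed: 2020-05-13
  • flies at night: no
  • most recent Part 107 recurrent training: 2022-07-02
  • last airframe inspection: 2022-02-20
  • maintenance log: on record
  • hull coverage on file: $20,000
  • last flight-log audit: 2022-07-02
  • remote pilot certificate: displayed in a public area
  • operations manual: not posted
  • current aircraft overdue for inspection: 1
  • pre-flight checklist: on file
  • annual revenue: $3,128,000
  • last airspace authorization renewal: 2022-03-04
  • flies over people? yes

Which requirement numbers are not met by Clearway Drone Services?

1. flight-log audit 38 days ago vs limit 60 → met
2. condition 'flies over people' holds; operations manual absent → not met
3. pre-flight checklist present → met
4. Part 107 recurrent training 38 days ago vs limit 60 → met
5. aircraft overdue for inspection 1 > 0 → not met
6. insurance policy review 818 days ago vs limit 730 → not met
7. maintenance log present → met
8. airframe inspection 170 days ago vs limit 120 → not met
9. remote pilot certificate present → met
10. condition 'flies at night' does not hold → requirement n/a → met
11. hull coverage $20,000 ≥ $5,000 → met
12. airspace authorization renewal 158 days ago vs limit 120 → not met
Not met: 2, 5, 6, 8, 12

2, 5, 6, 8, 12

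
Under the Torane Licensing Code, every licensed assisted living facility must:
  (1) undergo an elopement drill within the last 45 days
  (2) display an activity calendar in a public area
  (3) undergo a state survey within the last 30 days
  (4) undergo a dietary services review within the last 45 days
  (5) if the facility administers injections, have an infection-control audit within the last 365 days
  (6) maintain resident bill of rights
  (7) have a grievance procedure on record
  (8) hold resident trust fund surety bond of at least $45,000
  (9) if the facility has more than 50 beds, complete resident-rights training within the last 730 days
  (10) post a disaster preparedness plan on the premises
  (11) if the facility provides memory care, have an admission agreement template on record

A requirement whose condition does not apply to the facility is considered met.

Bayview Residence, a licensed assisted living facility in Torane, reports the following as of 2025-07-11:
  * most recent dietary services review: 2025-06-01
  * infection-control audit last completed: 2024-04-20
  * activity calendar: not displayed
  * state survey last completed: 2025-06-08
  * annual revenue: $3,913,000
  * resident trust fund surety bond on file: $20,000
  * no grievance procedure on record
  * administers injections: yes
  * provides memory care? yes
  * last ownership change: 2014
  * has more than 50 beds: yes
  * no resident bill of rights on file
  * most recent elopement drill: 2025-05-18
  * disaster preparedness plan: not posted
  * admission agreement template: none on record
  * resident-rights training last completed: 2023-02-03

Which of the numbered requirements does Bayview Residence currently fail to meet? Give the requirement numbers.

1, 2, 3, 5, 6, 7, 8, 9, 10, 11

1. elopement drill 54 days ago vs limit 45 → not met
2. activity calendar absent → not met
3. state survey 33 days ago vs limit 30 → not met
4. dietary services review 40 days ago vs limit 45 → met
5. condition 'administers injections' holds; infection-control audit 447 days ago vs limit 365 → not met
6. resident bill of rights absent → not met
7. grievance procedure absent → not met
8. resident trust fund surety bond $20,000 < $45,000 → not met
9. condition 'has more than 50 beds' holds; resident-rights training 889 days ago vs limit 730 → not met
10. disaster preparedness plan absent → not met
11. condition 'provides memory care' holds; admission agreement template absent → not met
Not met: 1, 2, 3, 5, 6, 7, 8, 9, 10, 11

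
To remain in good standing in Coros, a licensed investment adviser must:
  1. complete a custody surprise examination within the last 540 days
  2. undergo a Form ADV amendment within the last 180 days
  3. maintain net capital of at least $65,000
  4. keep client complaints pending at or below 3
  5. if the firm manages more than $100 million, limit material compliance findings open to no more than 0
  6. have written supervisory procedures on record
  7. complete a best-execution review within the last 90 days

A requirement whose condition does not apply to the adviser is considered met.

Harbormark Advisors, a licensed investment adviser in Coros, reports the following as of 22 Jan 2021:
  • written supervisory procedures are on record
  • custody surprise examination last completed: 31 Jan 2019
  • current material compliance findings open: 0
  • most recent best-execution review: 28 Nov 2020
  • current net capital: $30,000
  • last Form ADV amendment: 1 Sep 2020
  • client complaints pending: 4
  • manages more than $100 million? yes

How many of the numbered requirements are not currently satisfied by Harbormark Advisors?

3

1. custody surprise examination 722 days ago vs limit 540 → not met
2. Form ADV amendment 143 days ago vs limit 180 → met
3. net capital $30,000 < $65,000 → not met
4. client complaints pending 4 > 3 → not met
5. condition 'manages more than $100 million' holds; material compliance findings open 0 ≤ 0 → met
6. written supervisory procedures present → met
7. best-execution review 55 days ago vs limit 90 → met
Not met: 3 of 7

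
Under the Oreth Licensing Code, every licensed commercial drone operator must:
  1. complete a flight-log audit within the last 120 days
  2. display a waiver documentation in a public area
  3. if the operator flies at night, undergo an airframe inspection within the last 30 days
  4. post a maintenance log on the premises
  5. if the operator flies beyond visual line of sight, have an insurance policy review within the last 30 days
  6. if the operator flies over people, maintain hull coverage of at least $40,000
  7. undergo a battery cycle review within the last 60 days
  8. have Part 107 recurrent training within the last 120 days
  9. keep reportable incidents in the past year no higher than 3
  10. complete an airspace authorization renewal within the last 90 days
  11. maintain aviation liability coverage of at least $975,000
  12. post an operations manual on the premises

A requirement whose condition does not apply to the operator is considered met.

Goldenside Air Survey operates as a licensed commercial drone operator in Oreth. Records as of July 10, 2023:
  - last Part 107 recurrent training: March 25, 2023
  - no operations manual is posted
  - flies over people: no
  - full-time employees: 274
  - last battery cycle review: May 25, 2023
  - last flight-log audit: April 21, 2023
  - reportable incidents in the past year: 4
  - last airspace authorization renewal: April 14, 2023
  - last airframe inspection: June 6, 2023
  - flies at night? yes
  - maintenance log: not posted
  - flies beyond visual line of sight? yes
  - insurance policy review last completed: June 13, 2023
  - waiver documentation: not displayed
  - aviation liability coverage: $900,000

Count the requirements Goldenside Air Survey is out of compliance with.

1. flight-log audit 80 days ago vs limit 120 → met
2. waiver documentation absent → not met
3. condition 'flies at night' holds; airframe inspection 34 days ago vs limit 30 → not met
4. maintenance log absent → not met
5. condition 'flies beyond visual line of sight' holds; insurance policy review 27 days ago vs limit 30 → met
6. condition 'flies over people' does not hold → requirement n/a → met
7. battery cycle review 46 days ago vs limit 60 → met
8. Part 107 recurrent training 107 days ago vs limit 120 → met
9. reportable incidents in the past year 4 > 3 → not met
10. airspace authorization renewal 87 days ago vs limit 90 → met
11. aviation liability coverage $900,000 < $975,000 → not met
12. operations manual absent → not met
Not met: 6 of 12

6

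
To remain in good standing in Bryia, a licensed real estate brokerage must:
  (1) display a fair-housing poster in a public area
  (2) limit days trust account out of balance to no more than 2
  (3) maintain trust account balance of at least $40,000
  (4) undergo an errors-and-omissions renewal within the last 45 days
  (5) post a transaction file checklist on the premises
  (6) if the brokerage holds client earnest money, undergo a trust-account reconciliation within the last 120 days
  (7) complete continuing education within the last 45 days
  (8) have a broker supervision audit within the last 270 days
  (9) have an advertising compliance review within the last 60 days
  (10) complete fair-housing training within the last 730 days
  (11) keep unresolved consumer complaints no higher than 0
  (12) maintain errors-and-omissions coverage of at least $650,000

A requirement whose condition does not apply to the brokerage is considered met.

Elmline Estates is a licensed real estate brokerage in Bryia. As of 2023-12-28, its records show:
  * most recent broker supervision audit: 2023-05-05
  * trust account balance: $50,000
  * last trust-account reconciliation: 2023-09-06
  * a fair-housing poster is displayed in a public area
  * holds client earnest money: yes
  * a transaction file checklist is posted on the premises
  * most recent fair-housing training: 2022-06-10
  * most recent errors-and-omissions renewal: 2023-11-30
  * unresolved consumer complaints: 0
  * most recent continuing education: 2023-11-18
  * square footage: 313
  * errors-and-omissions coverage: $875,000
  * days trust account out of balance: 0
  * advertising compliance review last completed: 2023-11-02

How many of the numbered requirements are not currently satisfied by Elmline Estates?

0

1. fair-housing poster present → met
2. days trust account out of balance 0 ≤ 2 → met
3. trust account balance $50,000 ≥ $40,000 → met
4. errors-and-omissions renewal 28 days ago vs limit 45 → met
5. transaction file checklist present → met
6. condition 'holds client earnest money' holds; trust-account reconciliation 113 days ago vs limit 120 → met
7. continuing education 40 days ago vs limit 45 → met
8. broker supervision audit 237 days ago vs limit 270 → met
9. advertising compliance review 56 days ago vs limit 60 → met
10. fair-housing training 566 days ago vs limit 730 → met
11. unresolved consumer complaints 0 ≤ 0 → met
12. errors-and-omissions coverage $875,000 ≥ $650,000 → met
Not met: 0 of 12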